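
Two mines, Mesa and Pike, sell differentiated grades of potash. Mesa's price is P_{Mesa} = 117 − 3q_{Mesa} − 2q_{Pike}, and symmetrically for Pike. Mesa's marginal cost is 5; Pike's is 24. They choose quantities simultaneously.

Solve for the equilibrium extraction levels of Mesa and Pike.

Mine Mesa's profit: π = q_{Mesa}(117 − 3q_{Mesa} − 2q_{Pike}) − 5q_{Mesa}.
∂π/∂q_{Mesa} = 112 − 6q_{Mesa} − 2q_{Pike} = 0 ⇒ q_{Mesa} = 56/3 − (1/3)q_{Pike}.
Similarly q_{Pike} = 15.5 − (1/3)q_{Mesa}.
Solving the two reaction functions simultaneously: (1 − (−1/3)(−1/3))q_{Mesa} = 56/3 − (1/3)·15.5, so (8/9)q_{Mesa} = 13.5 and q_{Mesa} = 15.1875.
Then q_{Pike} = 15.5 − (1/3)·15.1875 = 10.4375.

15.1875, 10.4375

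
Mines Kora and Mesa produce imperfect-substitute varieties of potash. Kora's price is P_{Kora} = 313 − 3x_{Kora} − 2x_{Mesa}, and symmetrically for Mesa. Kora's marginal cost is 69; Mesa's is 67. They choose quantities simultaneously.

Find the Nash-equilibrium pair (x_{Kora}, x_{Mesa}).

Mine Kora's profit: π = x_{Kora}(313 − 3x_{Kora} − 2x_{Mesa}) − 69x_{Kora}.
∂π/∂x_{Kora} = 244 − 6x_{Kora} − 2x_{Mesa} = 0 ⇒ x_{Kora} = 122/3 − (1/3)x_{Mesa}.
Similarly x_{Mesa} = 41 − (1/3)x_{Kora}.
Solving the two reaction functions simultaneously: (1 − (−1/3)(−1/3))x_{Kora} = 122/3 − (1/3)·41, so (8/9)x_{Kora} = 27 and x_{Kora} = 30.375.
Then x_{Mesa} = 41 − (1/3)·30.375 = 30.875.

30.375, 30.875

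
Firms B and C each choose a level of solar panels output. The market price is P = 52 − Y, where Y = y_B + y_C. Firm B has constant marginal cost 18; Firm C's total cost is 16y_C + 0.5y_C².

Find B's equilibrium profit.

Firm B's profit: π = y_B(52 − (y_B + y_C)) − 18y_B.
∂π/∂y_B = 34 − 2y_B − y_C = 0, so y_B = 17 − 0.5y_C.
For C: ∂π/∂y_C = 36 − 3y_C − y_B = 0 ⇒ y_C = 12 − (1/3)y_B.
Solving the two reaction functions simultaneously: (1 − (−0.5)(−1/3))y_B = 17 − 0.5·12, so (5/6)y_B = 11 and y_B = 13.2.
Then y_C = 12 − (1/3)·13.2 = 7.6.
Price P = 52 − 20.8 = 31.2.
B's profit: (31.2 − 18)·13.2 = 174.24.

174.24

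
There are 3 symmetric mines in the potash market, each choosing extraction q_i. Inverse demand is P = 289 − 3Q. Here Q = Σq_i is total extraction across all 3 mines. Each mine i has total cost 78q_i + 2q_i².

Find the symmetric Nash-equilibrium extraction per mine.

13.1875

A representative mine's profit is π_i = q_i(289 − 3Q) − 78q_i − 2q_i², with Q = q_i + Σ_{j≠i} q_j.
First-order condition: 211 − 10q_i − 3Σ_{j≠i} q_j = 0.
Imposing symmetry (q_j = q for all j) turns Σ_{j≠i} q_j into 2q, so 211 = 16q and q = 13.1875.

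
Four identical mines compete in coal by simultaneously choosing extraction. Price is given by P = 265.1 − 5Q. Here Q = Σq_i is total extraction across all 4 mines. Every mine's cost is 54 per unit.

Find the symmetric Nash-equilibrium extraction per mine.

8.444

A representative mine's profit is π_i = q_i(265.1 − 5Q) − 54q_i, with Q = q_i + Σ_{j≠i} q_j.
First-order condition: 211.1 − 10q_i − 5Σ_{j≠i} q_j = 0.
In a symmetric equilibrium every mine chooses the same q, so Σ_{j≠i} q_j = 3q. The condition becomes 211.1 − 25q = 0, giving q = 211.1/25 = 8.444.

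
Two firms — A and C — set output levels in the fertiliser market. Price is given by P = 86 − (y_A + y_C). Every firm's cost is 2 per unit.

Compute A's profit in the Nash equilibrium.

Firm A's profit: π = y_A(86 − (y_A + y_C)) − 2y_A.
∂π/∂y_A = 84 − 2y_A − y_C = 0, so y_A = 42 − 0.5y_C.
By symmetry y_C = y_A; substituting into the reaction function, 1.5y_A = 42 and y_A = 28.
Price P = 86 − 56 = 30.
A's profit: (30 − 2)·28 = 784.

784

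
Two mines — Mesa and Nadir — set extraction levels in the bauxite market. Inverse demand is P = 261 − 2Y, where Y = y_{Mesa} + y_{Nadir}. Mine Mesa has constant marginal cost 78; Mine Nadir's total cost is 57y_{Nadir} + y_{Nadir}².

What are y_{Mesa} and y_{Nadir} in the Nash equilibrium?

34.5, 22.5

Mine Mesa's profit: π = y_{Mesa}(261 − 2(y_{Mesa} + y_{Nadir})) − 78y_{Mesa}.
∂π/∂y_{Mesa} = 183 − 4y_{Mesa} − 2y_{Nadir} = 0, so y_{Mesa} = 45.75 − 0.5y_{Nadir}.
For Nadir: ∂π/∂y_{Nadir} = 204 − 6y_{Nadir} − 2y_{Mesa} = 0 ⇒ y_{Nadir} = 34 − (1/3)y_{Mesa}.
Plugging y_{Nadir} into Mesa's best response: y_{Mesa} = 45.75 − 0.5(34 − (1/3)y_{Mesa}) ⇒ (5/6)y_{Mesa} = 28.75, so y_{Mesa} = 34.5.
Then y_{Nadir} = 34 − (1/3)·34.5 = 22.5.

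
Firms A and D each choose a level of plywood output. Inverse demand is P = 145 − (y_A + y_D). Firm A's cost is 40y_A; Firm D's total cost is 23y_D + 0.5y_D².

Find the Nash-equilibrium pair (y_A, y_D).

Firm A's profit: π = y_A(145 − (y_A + y_D)) − 40y_A.
∂π/∂y_A = 105 − 2y_A − y_D = 0, so y_A = 52.5 − 0.5y_D.
For D: ∂π/∂y_D = 122 − 3y_D − y_A = 0 ⇒ y_D = 122/3 − (1/3)y_A.
Substituting the second reaction function into the first: y_A = 52.5 − 0.5(122/3 − (1/3)y_A), which gives (5/6)y_A = 193/6 ⇒ y_A = 38.6.
Then y_D = 122/3 − (1/3)·38.6 = 27.8.

38.6, 27.8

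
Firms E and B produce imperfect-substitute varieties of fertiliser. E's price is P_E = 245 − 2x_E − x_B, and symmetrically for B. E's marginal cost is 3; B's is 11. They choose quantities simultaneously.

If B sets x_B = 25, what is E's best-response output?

54.25

Firm E's profit: π = x_E(245 − 2x_E − x_B) − 3x_E.
∂π/∂x_E = 242 − 4x_E − x_B = 0 ⇒ x_E = 60.5 − 0.25x_B.
At x_B = 25: x_E = 60.5 − 0.25·25 = 54.25.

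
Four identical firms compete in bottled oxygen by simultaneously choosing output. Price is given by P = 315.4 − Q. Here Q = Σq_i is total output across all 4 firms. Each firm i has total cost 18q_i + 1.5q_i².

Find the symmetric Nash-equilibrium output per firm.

37.175

A representative firm's profit is π_i = q_i(315.4 − Q) − 18q_i − 1.5q_i², with Q = q_i + Σ_{j≠i} q_j.
First-order condition: 297.4 − 5q_i − Σ_{j≠i} q_j = 0.
With identical firms, set every q_j = q: then 297.4 − 5q − 3q = 0, i.e. q = 297.4/8 = 37.175.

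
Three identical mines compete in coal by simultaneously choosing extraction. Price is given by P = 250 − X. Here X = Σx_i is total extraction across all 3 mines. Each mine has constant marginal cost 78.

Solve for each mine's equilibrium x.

A representative mine's profit is π_i = x_i(250 − X) − 78x_i, with X = x_i + Σ_{j≠i} x_j.
First-order condition: 172 − 2x_i − Σ_{j≠i} x_j = 0.
In a symmetric equilibrium every mine chooses the same x, so Σ_{j≠i} x_j = 2x. The condition becomes 172 − 4x = 0, giving x = 172/4 = 43.

43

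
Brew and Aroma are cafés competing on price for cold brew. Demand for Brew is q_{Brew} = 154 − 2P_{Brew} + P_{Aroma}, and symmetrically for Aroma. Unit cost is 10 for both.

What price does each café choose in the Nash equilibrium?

58

Brew's profit: π = (P_{Brew} − 10)(154 − 2P_{Brew} + P_{Aroma}).
∂π/∂P_{Brew} = 174 − 4P_{Brew} + P_{Aroma} = 0 ⇒ P_{Brew} = 43.5 + 0.25P_{Aroma}.
Setting P_{Brew} = P_{Aroma} in the reaction function: P_{Brew} = 43.5 + 0.25P_{Brew}, so P_{Brew} = 43.5 / 0.75 = 58.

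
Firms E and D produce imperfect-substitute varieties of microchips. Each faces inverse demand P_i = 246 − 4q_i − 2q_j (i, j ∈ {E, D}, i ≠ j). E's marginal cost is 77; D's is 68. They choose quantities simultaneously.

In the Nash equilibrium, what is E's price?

Firm E's profit: π = q_E(246 − 4q_E − 2q_D) − 77q_E.
∂π/∂q_E = 169 − 8q_E − 2q_D = 0 ⇒ q_E = 21.125 − 0.25q_D.
Similarly q_D = 22.25 − 0.25q_E.
Plugging q_D into E's best response: q_E = 21.125 − 0.25(22.25 − 0.25q_E) ⇒ 0.9375q_E = 15.5625, so q_E = 16.6.
Then q_D = 22.25 − 0.25·16.6 = 18.1.
P_E = 246 − 4·16.6 − 2·18.1 = 143.4.

143.4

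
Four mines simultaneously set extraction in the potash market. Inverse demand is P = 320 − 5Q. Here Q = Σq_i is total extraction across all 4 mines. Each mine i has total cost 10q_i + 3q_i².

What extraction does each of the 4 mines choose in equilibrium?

A representative mine's profit is π_i = q_i(320 − 5Q) − 10q_i − 3q_i², with Q = q_i + Σ_{j≠i} q_j.
First-order condition: 310 − 16q_i − 5Σ_{j≠i} q_j = 0.
In a symmetric equilibrium every mine chooses the same q, so Σ_{j≠i} q_j = 3q. The condition becomes 310 − 31q = 0, giving q = 310/31 = 10.

10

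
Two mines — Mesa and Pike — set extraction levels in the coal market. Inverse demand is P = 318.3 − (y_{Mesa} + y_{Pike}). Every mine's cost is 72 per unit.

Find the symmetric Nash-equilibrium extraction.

Mine Mesa's profit: π = y_{Mesa}(318.3 − (y_{Mesa} + y_{Pike})) − 72y_{Mesa}.
∂π/∂y_{Mesa} = 246.3 − 2y_{Mesa} − y_{Pike} = 0, so y_{Mesa} = 123.15 − 0.5y_{Pike}.
Setting y_{Mesa} = y_{Pike} in the reaction function: y_{Mesa} = 123.15 − 0.5y_{Mesa}, so y_{Mesa} = 123.15 / 1.5 = 82.1.

82.1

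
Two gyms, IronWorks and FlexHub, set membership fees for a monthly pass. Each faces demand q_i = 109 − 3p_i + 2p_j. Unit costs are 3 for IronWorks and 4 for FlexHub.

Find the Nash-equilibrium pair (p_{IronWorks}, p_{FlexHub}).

IronWorks's profit: π = (p_{IronWorks} − 3)(109 − 3p_{IronWorks} + 2p_{FlexHub}).
∂π/∂p_{IronWorks} = 118 − 6p_{IronWorks} + 2p_{FlexHub} = 0 ⇒ p_{IronWorks} = 59/3 + (1/3)p_{FlexHub}.
Similarly p_{FlexHub} = 121/6 + (1/3)p_{IronWorks}.
Plugging p_{FlexHub} into IronWorks's best response: p_{IronWorks} = 59/3 + (1/3)(121/6 + (1/3)p_{IronWorks}) ⇒ (8/9)p_{IronWorks} = 475/18, so p_{IronWorks} = 29.6875.
Then p_{FlexHub} = 121/6 + (1/3)·29.6875 = 30.0625.

29.6875, 30.0625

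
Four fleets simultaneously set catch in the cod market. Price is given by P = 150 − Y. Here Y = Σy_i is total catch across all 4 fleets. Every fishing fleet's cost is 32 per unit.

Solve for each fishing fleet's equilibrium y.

23.6

A representative fishing fleet's profit is π_i = y_i(150 − Y) − 32y_i, with Y = y_i + Σ_{j≠i} y_j.
First-order condition: 118 − 2y_i − Σ_{j≠i} y_j = 0.
With identical fishing fleets, set every y_j = y: then 118 − 2y − 3y = 0, i.e. y = 118/5 = 23.6.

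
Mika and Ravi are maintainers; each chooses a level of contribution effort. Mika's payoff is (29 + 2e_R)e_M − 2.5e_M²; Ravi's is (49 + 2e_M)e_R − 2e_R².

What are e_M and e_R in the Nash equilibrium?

13.375, 18.9375

Expanding Mika's payoff: 29e_M + 2e_Re_M − 2.5e_M².
∂π/∂e_M = 29 + 2e_R − 5e_M = 0, so e_M = 5.8 + 0.4e_R.
Likewise for Ravi: e_R = 12.25 + 0.5e_M.
Substituting the second reaction function into the first: e_M = 5.8 + 0.4(12.25 + 0.5e_M), which gives 0.8e_M = 10.7 ⇒ e_M = 13.375.
Then e_R = 12.25 + 0.5·13.375 = 18.9375.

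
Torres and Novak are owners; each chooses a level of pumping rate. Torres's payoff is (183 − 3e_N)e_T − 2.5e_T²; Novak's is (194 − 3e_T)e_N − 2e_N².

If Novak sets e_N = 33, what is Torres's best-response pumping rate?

Expanding Torres's payoff: 183e_T − 3e_Ne_T − 2.5e_T².
∂π/∂e_T = 183 − 3e_N − 5e_T = 0, so e_T = 36.6 − 0.6e_N.
At e_N = 33: e_T = 36.6 − 0.6·33 = 16.8.

16.8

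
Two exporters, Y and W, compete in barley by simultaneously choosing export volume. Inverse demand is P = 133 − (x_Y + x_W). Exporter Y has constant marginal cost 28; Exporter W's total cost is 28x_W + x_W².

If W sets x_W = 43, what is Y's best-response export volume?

Exporter Y's profit: π = x_Y(133 − (x_Y + x_W)) − 28x_Y.
∂π/∂x_Y = 105 − 2x_Y − x_W = 0, so x_Y = 52.5 − 0.5x_W.
At x_W = 43: x_Y = 52.5 − 0.5·43 = 31.

31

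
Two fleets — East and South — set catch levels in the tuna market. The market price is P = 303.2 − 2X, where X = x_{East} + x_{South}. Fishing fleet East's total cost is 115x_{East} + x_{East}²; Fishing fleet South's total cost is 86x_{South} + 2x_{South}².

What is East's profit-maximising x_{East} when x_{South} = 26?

22.7

Fishing fleet East's profit: π = x_{East}(303.2 − 2(x_{East} + x_{South})) − 115x_{East} − x_{East}².
∂π/∂x_{East} = 188.2 − 6x_{East} − 2x_{South} = 0, so x_{East} = 941/30 − (1/3)x_{South}.
At x_{South} = 26: x_{East} = 941/30 − (1/3)·26 = 22.7.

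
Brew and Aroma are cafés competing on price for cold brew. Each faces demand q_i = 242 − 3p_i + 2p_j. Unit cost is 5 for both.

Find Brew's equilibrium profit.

10531.6875

Brew's profit: π = (p_{Brew} − 5)(242 − 3p_{Brew} + 2p_{Aroma}).
∂π/∂p_{Brew} = 257 − 6p_{Brew} + 2p_{Aroma} = 0 ⇒ p_{Brew} = 257/6 + (1/3)p_{Aroma}.
The game is symmetric, so in equilibrium p_{Aroma} = p_{Brew}: the reaction function gives (2/3)p_{Brew} = 257/6, hence p_{Brew} = 64.25.
q_{Brew} = 242 − 3·64.25 + 2·64.25 = 177.75.
Profit = (64.25 − 5)·177.75 = 10531.6875.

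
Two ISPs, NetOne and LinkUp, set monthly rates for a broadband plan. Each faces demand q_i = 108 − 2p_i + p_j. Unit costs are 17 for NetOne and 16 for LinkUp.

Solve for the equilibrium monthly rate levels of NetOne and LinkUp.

47.2, 46.8

NetOne's profit: π = (p_{NetOne} − 17)(108 − 2p_{NetOne} + p_{LinkUp}).
∂π/∂p_{NetOne} = 142 − 4p_{NetOne} + p_{LinkUp} = 0 ⇒ p_{NetOne} = 35.5 + 0.25p_{LinkUp}.
Similarly p_{LinkUp} = 35 + 0.25p_{NetOne}.
Substituting the second reaction function into the first: p_{NetOne} = 35.5 + 0.25(35 + 0.25p_{NetOne}), which gives 0.9375p_{NetOne} = 44.25 ⇒ p_{NetOne} = 47.2.
Then p_{LinkUp} = 35 + 0.25·47.2 = 46.8.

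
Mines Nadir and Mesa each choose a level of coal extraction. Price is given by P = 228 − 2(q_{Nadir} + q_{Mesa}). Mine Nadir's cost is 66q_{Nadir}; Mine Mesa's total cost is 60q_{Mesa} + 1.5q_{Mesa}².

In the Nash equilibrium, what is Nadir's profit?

Mine Nadir's profit: π = q_{Nadir}(228 − 2(q_{Nadir} + q_{Mesa})) − 66q_{Nadir}.
∂π/∂q_{Nadir} = 162 − 4q_{Nadir} − 2q_{Mesa} = 0, so q_{Nadir} = 40.5 − 0.5q_{Mesa}.
For Mesa: ∂π/∂q_{Mesa} = 168 − 7q_{Mesa} − 2q_{Nadir} = 0 ⇒ q_{Mesa} = 24 − (2/7)q_{Nadir}.
Solving the two reaction functions simultaneously: (1 − (−0.5)(−2/7))q_{Nadir} = 40.5 − 0.5·24, so (6/7)q_{Nadir} = 28.5 and q_{Nadir} = 33.25.
Then q_{Mesa} = 24 − (2/7)·33.25 = 14.5.
Price P = 228 − 2·47.75 = 132.5.
Nadir's profit: (132.5 − 66)·33.25 = 2211.125.

2211.125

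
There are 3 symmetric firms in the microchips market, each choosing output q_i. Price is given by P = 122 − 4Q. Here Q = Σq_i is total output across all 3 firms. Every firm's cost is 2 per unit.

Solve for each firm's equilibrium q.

A representative firm's profit is π_i = q_i(122 − 4Q) − 2q_i, with Q = q_i + Σ_{j≠i} q_j.
First-order condition: 120 − 8q_i − 4Σ_{j≠i} q_j = 0.
With identical firms, set every q_j = q: then 120 − 8q − 8q = 0, i.e. q = 120/16 = 7.5.

7.5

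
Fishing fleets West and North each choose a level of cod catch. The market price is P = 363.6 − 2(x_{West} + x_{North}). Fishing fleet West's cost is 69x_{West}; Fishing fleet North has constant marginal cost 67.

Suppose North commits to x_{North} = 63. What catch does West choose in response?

42.15

Fishing fleet West's profit: π = x_{West}(363.6 − 2(x_{West} + x_{North})) − 69x_{West}.
∂π/∂x_{West} = 294.6 − 4x_{West} − 2x_{North} = 0, so x_{West} = 73.65 − 0.5x_{North}.
At x_{North} = 63: x_{West} = 73.65 − 0.5·63 = 42.15.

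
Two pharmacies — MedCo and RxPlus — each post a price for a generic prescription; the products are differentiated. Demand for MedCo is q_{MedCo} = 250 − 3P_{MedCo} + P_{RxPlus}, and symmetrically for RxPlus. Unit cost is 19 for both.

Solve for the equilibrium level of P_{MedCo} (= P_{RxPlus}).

61.4

MedCo's profit: π = (P_{MedCo} − 19)(250 − 3P_{MedCo} + P_{RxPlus}).
∂π/∂P_{MedCo} = 307 − 6P_{MedCo} + P_{RxPlus} = 0 ⇒ P_{MedCo} = 307/6 + (1/6)P_{RxPlus}.
By symmetry P_{RxPlus} = P_{MedCo}; substituting into the reaction function, (5/6)P_{MedCo} = 307/6 and P_{MedCo} = 61.4.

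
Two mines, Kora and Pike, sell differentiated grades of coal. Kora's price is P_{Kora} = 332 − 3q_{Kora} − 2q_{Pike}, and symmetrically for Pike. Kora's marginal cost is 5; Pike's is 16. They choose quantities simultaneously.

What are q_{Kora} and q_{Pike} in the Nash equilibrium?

Mine Kora's profit: π = q_{Kora}(332 − 3q_{Kora} − 2q_{Pike}) − 5q_{Kora}.
∂π/∂q_{Kora} = 327 − 6q_{Kora} − 2q_{Pike} = 0 ⇒ q_{Kora} = 54.5 − (1/3)q_{Pike}.
Similarly q_{Pike} = 158/3 − (1/3)q_{Kora}.
Solving the two reaction functions simultaneously: (1 − (−1/3)(−1/3))q_{Kora} = 54.5 − (1/3)·(158/3), so (8/9)q_{Kora} = 665/18 and q_{Kora} = 41.5625.
Then q_{Pike} = 158/3 − (1/3)·41.5625 = 38.8125.

41.5625, 38.8125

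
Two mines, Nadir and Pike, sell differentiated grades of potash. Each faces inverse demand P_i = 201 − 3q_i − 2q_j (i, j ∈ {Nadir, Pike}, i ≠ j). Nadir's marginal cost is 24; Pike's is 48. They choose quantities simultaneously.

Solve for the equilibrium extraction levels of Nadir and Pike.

Mine Nadir's profit: π = q_{Nadir}(201 − 3q_{Nadir} − 2q_{Pike}) − 24q_{Nadir}.
∂π/∂q_{Nadir} = 177 − 6q_{Nadir} − 2q_{Pike} = 0 ⇒ q_{Nadir} = 29.5 − (1/3)q_{Pike}.
Similarly q_{Pike} = 25.5 − (1/3)q_{Nadir}.
Plugging q_{Pike} into Nadir's best response: q_{Nadir} = 29.5 − (1/3)(25.5 − (1/3)q_{Nadir}) ⇒ (8/9)q_{Nadir} = 21, so q_{Nadir} = 23.625.
Then q_{Pike} = 25.5 − (1/3)·23.625 = 17.625.

23.625, 17.625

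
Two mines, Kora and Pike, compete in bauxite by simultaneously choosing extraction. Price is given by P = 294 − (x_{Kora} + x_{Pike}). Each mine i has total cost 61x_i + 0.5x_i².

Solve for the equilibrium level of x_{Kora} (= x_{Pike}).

Mine Kora's profit: π = x_{Kora}(294 − (x_{Kora} + x_{Pike})) − 61x_{Kora} − 0.5x_{Kora}².
∂π/∂x_{Kora} = 233 − 3x_{Kora} − x_{Pike} = 0, so x_{Kora} = 233/3 − (1/3)x_{Pike}.
By symmetry x_{Pike} = x_{Kora}; substituting into the reaction function, (4/3)x_{Kora} = 233/3 and x_{Kora} = 58.25.

58.25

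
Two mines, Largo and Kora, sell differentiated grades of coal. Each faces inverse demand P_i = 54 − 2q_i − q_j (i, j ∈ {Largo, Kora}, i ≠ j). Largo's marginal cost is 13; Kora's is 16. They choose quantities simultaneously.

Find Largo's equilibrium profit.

Mine Largo's profit: π = q_{Largo}(54 − 2q_{Largo} − q_{Kora}) − 13q_{Largo}.
∂π/∂q_{Largo} = 41 − 4q_{Largo} − q_{Kora} = 0 ⇒ q_{Largo} = 10.25 − 0.25q_{Kora}.
Similarly q_{Kora} = 9.5 − 0.25q_{Largo}.
Solving the two reaction functions simultaneously: (1 − (−0.25)(−0.25))q_{Largo} = 10.25 − 0.25·9.5, so 0.9375q_{Largo} = 7.875 and q_{Largo} = 8.4.
Then q_{Kora} = 9.5 − 0.25·8.4 = 7.4.
P_{Largo} = 54 − 2·8.4 − 7.4 = 29.8.
Profit = (29.8 − 13)·8.4 = 141.12.

141.12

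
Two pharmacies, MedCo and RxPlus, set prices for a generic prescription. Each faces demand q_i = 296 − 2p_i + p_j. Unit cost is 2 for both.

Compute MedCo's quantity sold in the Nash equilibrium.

196

MedCo's profit: π = (p_{MedCo} − 2)(296 − 2p_{MedCo} + p_{RxPlus}).
∂π/∂p_{MedCo} = 300 − 4p_{MedCo} + p_{RxPlus} = 0 ⇒ p_{MedCo} = 75 + 0.25p_{RxPlus}.
Setting p_{MedCo} = p_{RxPlus} in the reaction function: p_{MedCo} = 75 + 0.25p_{MedCo}, so p_{MedCo} = 75 / 0.75 = 100.
q_{MedCo} = 296 − 2·100 + 100 = 196.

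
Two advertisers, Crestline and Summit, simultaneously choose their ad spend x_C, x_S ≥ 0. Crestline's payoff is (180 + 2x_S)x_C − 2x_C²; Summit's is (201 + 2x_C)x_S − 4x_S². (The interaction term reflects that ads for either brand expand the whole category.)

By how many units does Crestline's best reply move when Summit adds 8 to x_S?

Expanding Crestline's payoff: 180x_C + 2x_Sx_C − 2x_C².
∂π/∂x_C = 180 + 2x_S − 4x_C = 0, so x_C = 45 + 0.5x_S.
The reaction-function slope is 0.5, so an 8-unit rise in x_S moves x_C by 0.5 × 8 = 4. Crestline's best response rises — the actions are strategic complements.

4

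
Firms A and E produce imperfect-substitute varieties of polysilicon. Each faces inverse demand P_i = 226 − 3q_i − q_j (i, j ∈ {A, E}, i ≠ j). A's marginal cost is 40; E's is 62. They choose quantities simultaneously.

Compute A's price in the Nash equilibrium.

121.6

Firm A's profit: π = q_A(226 − 3q_A − q_E) − 40q_A.
∂π/∂q_A = 186 − 6q_A − q_E = 0 ⇒ q_A = 31 − (1/6)q_E.
Similarly q_E = 82/3 − (1/6)q_A.
Plugging q_E into A's best response: q_A = 31 − (1/6)(82/3 − (1/6)q_A) ⇒ (35/36)q_A = 238/9, so q_A = 27.2.
Then q_E = 82/3 − (1/6)·27.2 = 22.8.
P_A = 226 − 3·27.2 − 22.8 = 121.6.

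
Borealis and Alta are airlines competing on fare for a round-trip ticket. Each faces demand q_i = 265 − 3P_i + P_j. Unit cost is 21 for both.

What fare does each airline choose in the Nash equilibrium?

65.6

Borealis's profit: π = (P_{Borealis} − 21)(265 − 3P_{Borealis} + P_{Alta}).
∂π/∂P_{Borealis} = 328 − 6P_{Borealis} + P_{Alta} = 0 ⇒ P_{Borealis} = 164/3 + (1/6)P_{Alta}.
Setting P_{Borealis} = P_{Alta} in the reaction function: P_{Borealis} = 164/3 + (1/6)P_{Borealis}, so P_{Borealis} = (164/3) / (5/6) = 65.6.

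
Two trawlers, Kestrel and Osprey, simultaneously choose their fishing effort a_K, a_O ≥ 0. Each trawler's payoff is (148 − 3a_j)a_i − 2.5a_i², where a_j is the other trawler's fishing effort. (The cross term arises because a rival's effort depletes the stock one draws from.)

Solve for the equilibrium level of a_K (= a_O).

Kestrel's payoff is (148 − 3a_O)a_K − 2.5a_K².
∂π/∂a_K = 148 − 3a_O − 5a_K = 0, so a_K = 29.6 − 0.6a_O.
By symmetry a_O = a_K; substituting into the reaction function, 1.6a_K = 29.6 and a_K = 18.5.

18.5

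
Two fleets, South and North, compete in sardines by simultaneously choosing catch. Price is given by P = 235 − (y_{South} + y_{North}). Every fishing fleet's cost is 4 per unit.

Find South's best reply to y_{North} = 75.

78

Fishing fleet South's profit: π = y_{South}(235 − (y_{South} + y_{North})) − 4y_{South}.
∂π/∂y_{South} = 231 − 2y_{South} − y_{North} = 0, so y_{South} = 115.5 − 0.5y_{North}.
At y_{North} = 75: y_{South} = 115.5 − 0.5·75 = 78.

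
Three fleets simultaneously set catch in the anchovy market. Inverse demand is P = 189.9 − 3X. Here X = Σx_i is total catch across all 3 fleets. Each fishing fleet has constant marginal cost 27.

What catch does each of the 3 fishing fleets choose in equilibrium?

A representative fishing fleet's profit is π_i = x_i(189.9 − 3X) − 27x_i, with X = x_i + Σ_{j≠i} x_j.
First-order condition: 162.9 − 6x_i − 3Σ_{j≠i} x_j = 0.
Imposing symmetry (x_j = x for all j) turns Σ_{j≠i} x_j into 2x, so 162.9 = 12x and x = 13.575.

13.575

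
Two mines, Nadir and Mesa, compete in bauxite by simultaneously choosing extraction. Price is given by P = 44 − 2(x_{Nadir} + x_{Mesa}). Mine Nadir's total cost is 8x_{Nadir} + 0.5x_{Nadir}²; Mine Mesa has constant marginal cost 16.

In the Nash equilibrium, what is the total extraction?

Mine Nadir's profit: π = x_{Nadir}(44 − 2(x_{Nadir} + x_{Mesa})) − 8x_{Nadir} − 0.5x_{Nadir}².
∂π/∂x_{Nadir} = 36 − 5x_{Nadir} − 2x_{Mesa} = 0, so x_{Nadir} = 7.2 − 0.4x_{Mesa}.
For Mesa: ∂π/∂x_{Mesa} = 28 − 4x_{Mesa} − 2x_{Nadir} = 0 ⇒ x_{Mesa} = 7 − 0.5x_{Nadir}.
Solving the two reaction functions simultaneously: (1 − (−0.4)(−0.5))x_{Nadir} = 7.2 − 0.4·7, so 0.8x_{Nadir} = 4.4 and x_{Nadir} = 5.5.
Then x_{Mesa} = 7 − 0.5·5.5 = 4.25.
Total extraction: 5.5 + 4.25 = 9.75.

9.75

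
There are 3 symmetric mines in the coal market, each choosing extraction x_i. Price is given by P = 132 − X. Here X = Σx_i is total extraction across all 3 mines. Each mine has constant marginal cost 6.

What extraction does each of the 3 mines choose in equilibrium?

31.5

A representative mine's profit is π_i = x_i(132 − X) − 6x_i, with X = x_i + Σ_{j≠i} x_j.
First-order condition: 126 − 2x_i − Σ_{j≠i} x_j = 0.
With identical mines, set every x_j = x: then 126 − 2x − 2x = 0, i.e. x = 126/4 = 31.5.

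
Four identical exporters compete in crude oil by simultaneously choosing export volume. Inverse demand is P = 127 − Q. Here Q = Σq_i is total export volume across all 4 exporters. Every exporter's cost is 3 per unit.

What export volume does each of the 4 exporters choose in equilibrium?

24.8

A representative exporter's profit is π_i = q_i(127 − Q) − 3q_i, with Q = q_i + Σ_{j≠i} q_j.
First-order condition: 124 − 2q_i − Σ_{j≠i} q_j = 0.
With identical exporters, set every q_j = q: then 124 − 2q − 3q = 0, i.e. q = 124/5 = 24.8.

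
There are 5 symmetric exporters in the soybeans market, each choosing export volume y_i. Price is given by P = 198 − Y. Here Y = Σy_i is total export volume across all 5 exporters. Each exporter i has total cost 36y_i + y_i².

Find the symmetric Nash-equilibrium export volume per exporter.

A representative exporter's profit is π_i = y_i(198 − Y) − 36y_i − y_i², with Y = y_i + Σ_{j≠i} y_j.
First-order condition: 162 − 4y_i − Σ_{j≠i} y_j = 0.
In a symmetric equilibrium every exporter chooses the same y, so Σ_{j≠i} y_j = 4y. The condition becomes 162 − 8y = 0, giving y = 162/8 = 20.25.

20.25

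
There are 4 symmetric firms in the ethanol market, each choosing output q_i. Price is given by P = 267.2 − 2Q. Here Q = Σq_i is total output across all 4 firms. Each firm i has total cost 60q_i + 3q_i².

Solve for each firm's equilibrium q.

A representative firm's profit is π_i = q_i(267.2 − 2Q) − 60q_i − 3q_i², with Q = q_i + Σ_{j≠i} q_j.
First-order condition: 207.2 − 10q_i − 2Σ_{j≠i} q_j = 0.
With identical firms, set every q_j = q: then 207.2 − 10q − 6q = 0, i.e. q = 207.2/16 = 12.95.

12.95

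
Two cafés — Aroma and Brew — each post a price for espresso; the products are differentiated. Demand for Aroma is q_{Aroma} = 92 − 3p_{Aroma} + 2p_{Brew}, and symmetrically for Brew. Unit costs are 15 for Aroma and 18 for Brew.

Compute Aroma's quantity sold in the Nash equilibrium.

59.4375

Aroma's profit: π = (p_{Aroma} − 15)(92 − 3p_{Aroma} + 2p_{Brew}).
∂π/∂p_{Aroma} = 137 − 6p_{Aroma} + 2p_{Brew} = 0 ⇒ p_{Aroma} = 137/6 + (1/3)p_{Brew}.
Similarly p_{Brew} = 73/3 + (1/3)p_{Aroma}.
Plugging p_{Brew} into Aroma's best response: p_{Aroma} = 137/6 + (1/3)(73/3 + (1/3)p_{Aroma}) ⇒ (8/9)p_{Aroma} = 557/18, so p_{Aroma} = 34.8125.
Then p_{Brew} = 73/3 + (1/3)·34.8125 = 35.9375.
q_{Aroma} = 92 − 3·34.8125 + 2·35.9375 = 59.4375.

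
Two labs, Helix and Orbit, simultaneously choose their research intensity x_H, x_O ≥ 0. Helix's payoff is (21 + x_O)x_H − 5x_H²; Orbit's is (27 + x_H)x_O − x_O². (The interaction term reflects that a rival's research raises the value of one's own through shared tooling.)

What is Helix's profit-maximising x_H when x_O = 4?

Expanding Helix's payoff: 21x_H + x_Ox_H − 5x_H².
∂π/∂x_H = 21 + x_O − 10x_H = 0, so x_H = 2.1 + 0.1x_O.
At x_O = 4: x_H = 2.1 + 0.1·4 = 2.5.

2.5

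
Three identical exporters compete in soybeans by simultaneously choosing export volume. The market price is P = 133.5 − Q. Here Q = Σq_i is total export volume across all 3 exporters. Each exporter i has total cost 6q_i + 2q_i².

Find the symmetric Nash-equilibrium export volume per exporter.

A representative exporter's profit is π_i = q_i(133.5 − Q) − 6q_i − 2q_i², with Q = q_i + Σ_{j≠i} q_j.
First-order condition: 127.5 − 6q_i − Σ_{j≠i} q_j = 0.
With identical exporters, set every q_j = q: then 127.5 − 6q − 2q = 0, i.e. q = 127.5/8 = 15.9375.

15.9375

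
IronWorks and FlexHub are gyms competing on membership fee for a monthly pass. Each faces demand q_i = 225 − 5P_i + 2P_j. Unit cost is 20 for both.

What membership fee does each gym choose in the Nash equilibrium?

40.625

IronWorks's profit: π = (P_{IronWorks} − 20)(225 − 5P_{IronWorks} + 2P_{FlexHub}).
∂π/∂P_{IronWorks} = 325 − 10P_{IronWorks} + 2P_{FlexHub} = 0 ⇒ P_{IronWorks} = 32.5 + 0.2P_{FlexHub}.
The game is symmetric, so in equilibrium P_{FlexHub} = P_{IronWorks}: the reaction function gives 0.8P_{IronWorks} = 32.5, hence P_{IronWorks} = 40.625.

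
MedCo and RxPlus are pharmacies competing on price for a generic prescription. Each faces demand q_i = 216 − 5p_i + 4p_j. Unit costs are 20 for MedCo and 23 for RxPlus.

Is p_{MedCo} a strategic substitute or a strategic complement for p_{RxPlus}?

MedCo's profit: π = (p_{MedCo} − 20)(216 − 5p_{MedCo} + 4p_{RxPlus}).
∂π/∂p_{MedCo} = 316 − 10p_{MedCo} + 4p_{RxPlus} = 0 ⇒ p_{MedCo} = 31.6 + 0.4p_{RxPlus}.
The best-response slope dp_{MedCo}/dp_{RxPlus} = 0.4 > 0: the reaction function is upward-sloping, so the choices are strategic complements.

strategic complements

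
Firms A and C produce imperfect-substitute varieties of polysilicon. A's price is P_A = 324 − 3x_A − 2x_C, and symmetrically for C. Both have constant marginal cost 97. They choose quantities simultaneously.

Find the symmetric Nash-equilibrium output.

Firm A's profit: π = x_A(324 − 3x_A − 2x_C) − 97x_A.
∂π/∂x_A = 227 − 6x_A − 2x_C = 0 ⇒ x_A = 227/6 − (1/3)x_C.
Setting x_A = x_C in the reaction function: x_A = 227/6 − (1/3)x_A, so x_A = (227/6) / (4/3) = 28.375.

28.375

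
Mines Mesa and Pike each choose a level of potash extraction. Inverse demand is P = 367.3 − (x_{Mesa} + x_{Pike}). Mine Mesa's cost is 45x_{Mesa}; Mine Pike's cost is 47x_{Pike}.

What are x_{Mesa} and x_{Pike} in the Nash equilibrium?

Mine Mesa's profit: π = x_{Mesa}(367.3 − (x_{Mesa} + x_{Pike})) − 45x_{Mesa}.
∂π/∂x_{Mesa} = 322.3 − 2x_{Mesa} − x_{Pike} = 0, so x_{Mesa} = 161.15 − 0.5x_{Pike}.
By the same steps for Pike: x_{Pike} = 160.15 − 0.5x_{Mesa}.
Plugging x_{Pike} into Mesa's best response: x_{Mesa} = 161.15 − 0.5(160.15 − 0.5x_{Mesa}) ⇒ 0.75x_{Mesa} = 81.075, so x_{Mesa} = 108.1.
Then x_{Pike} = 160.15 − 0.5·108.1 = 106.1.

108.1, 106.1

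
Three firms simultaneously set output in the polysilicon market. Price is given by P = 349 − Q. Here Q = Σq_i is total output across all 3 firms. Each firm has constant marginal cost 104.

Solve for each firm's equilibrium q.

A representative firm's profit is π_i = q_i(349 − Q) − 104q_i, with Q = q_i + Σ_{j≠i} q_j.
First-order condition: 245 − 2q_i − Σ_{j≠i} q_j = 0.
With identical firms, set every q_j = q: then 245 − 2q − 2q = 0, i.e. q = 245/4 = 61.25.

61.25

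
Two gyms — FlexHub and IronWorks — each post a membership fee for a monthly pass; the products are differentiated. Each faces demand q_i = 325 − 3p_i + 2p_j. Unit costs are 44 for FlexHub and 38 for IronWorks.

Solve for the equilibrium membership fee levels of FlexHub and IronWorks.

113.125, 110.875

FlexHub's profit: π = (p_{FlexHub} − 44)(325 − 3p_{FlexHub} + 2p_{IronWorks}).
∂π/∂p_{FlexHub} = 457 − 6p_{FlexHub} + 2p_{IronWorks} = 0 ⇒ p_{FlexHub} = 457/6 + (1/3)p_{IronWorks}.
Similarly p_{IronWorks} = 439/6 + (1/3)p_{FlexHub}.
Substituting the second reaction function into the first: p_{FlexHub} = 457/6 + (1/3)(439/6 + (1/3)p_{FlexHub}), which gives (8/9)p_{FlexHub} = 905/9 ⇒ p_{FlexHub} = 113.125.
Then p_{IronWorks} = 439/6 + (1/3)·113.125 = 110.875.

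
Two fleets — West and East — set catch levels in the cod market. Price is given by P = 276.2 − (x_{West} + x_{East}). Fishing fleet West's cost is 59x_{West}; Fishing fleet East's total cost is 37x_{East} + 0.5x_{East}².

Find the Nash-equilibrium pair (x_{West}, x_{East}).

82.48, 52.24

Fishing fleet West's profit: π = x_{West}(276.2 − (x_{West} + x_{East})) − 59x_{West}.
∂π/∂x_{West} = 217.2 − 2x_{West} − x_{East} = 0, so x_{West} = 108.6 − 0.5x_{East}.
For East: ∂π/∂x_{East} = 239.2 − 3x_{East} − x_{West} = 0 ⇒ x_{East} = 1196/15 − (1/3)x_{West}.
Plugging x_{East} into West's best response: x_{West} = 108.6 − 0.5(1196/15 − (1/3)x_{West}) ⇒ (5/6)x_{West} = 1031/15, so x_{West} = 82.48.
Then x_{East} = 1196/15 − (1/3)·82.48 = 52.24.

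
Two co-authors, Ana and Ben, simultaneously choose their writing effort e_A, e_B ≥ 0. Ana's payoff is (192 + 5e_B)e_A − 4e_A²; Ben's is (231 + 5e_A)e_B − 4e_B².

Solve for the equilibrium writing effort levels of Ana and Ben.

69, 72

Expanding Ana's payoff: 192e_A + 5e_Be_A − 4e_A².
∂π/∂e_A = 192 + 5e_B − 8e_A = 0, so e_A = 24 + 0.625e_B.
Likewise for Ben: e_B = 28.875 + 0.625e_A.
Solving the two reaction functions simultaneously: (1 − (0.625)(0.625))e_A = 24 + 0.625·28.875, so (39/64)e_A = 2691/64 and e_A = 69.
Then e_B = 28.875 + 0.625·69 = 72.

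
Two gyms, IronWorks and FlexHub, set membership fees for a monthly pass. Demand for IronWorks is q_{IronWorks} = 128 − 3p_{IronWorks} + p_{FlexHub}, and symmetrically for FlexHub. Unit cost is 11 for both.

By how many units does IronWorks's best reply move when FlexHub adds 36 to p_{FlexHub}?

6

IronWorks's profit: π = (p_{IronWorks} − 11)(128 − 3p_{IronWorks} + p_{FlexHub}).
∂π/∂p_{IronWorks} = 161 − 6p_{IronWorks} + p_{FlexHub} = 0 ⇒ p_{IronWorks} = 161/6 + (1/6)p_{FlexHub}.
The reaction-function slope is 1/6, so a 36-unit rise in p_{FlexHub} moves p_{IronWorks} by 1/6 × 36 = 6. IronWorks's best response rises — the actions are strategic complements.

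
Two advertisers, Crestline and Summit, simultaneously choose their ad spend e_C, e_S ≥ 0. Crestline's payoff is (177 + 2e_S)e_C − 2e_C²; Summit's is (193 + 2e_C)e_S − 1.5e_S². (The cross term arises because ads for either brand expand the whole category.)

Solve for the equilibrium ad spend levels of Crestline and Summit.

114.625, 140.75

Expanding Crestline's payoff: 177e_C + 2e_Se_C − 2e_C².
∂π/∂e_C = 177 + 2e_S − 4e_C = 0, so e_C = 44.25 + 0.5e_S.
Likewise for Summit: e_S = 193/3 + (2/3)e_C.
Plugging e_S into Crestline's best response: e_C = 44.25 + 0.5(193/3 + (2/3)e_C) ⇒ (2/3)e_C = 917/12, so e_C = 114.625.
Then e_S = 193/3 + (2/3)·114.625 = 140.75.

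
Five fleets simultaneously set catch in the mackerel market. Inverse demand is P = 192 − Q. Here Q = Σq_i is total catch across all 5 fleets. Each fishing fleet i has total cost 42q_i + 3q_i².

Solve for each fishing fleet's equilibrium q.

12.5

A representative fishing fleet's profit is π_i = q_i(192 − Q) − 42q_i − 3q_i², with Q = q_i + Σ_{j≠i} q_j.
First-order condition: 150 − 8q_i − Σ_{j≠i} q_j = 0.
Imposing symmetry (q_j = q for all j) turns Σ_{j≠i} q_j into 4q, so 150 = 12q and q = 12.5.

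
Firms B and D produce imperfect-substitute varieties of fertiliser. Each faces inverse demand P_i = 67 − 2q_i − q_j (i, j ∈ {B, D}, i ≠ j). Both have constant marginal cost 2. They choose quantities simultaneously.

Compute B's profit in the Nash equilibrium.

Firm B's profit: π = q_B(67 − 2q_B − q_D) − 2q_B.
∂π/∂q_B = 65 − 4q_B − q_D = 0 ⇒ q_B = 16.25 − 0.25q_D.
Setting q_B = q_D in the reaction function: q_B = 16.25 − 0.25q_B, so q_B = 16.25 / 1.25 = 13.
P_B = 67 − 2·13 − 13 = 28.
Profit = (28 − 2)·13 = 338.

338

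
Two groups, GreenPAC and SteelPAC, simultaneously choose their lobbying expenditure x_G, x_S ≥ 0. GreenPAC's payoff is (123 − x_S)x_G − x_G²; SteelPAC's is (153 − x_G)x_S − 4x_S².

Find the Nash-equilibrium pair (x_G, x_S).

Expanding GreenPAC's payoff: 123x_G − x_Sx_G − x_G².
∂π/∂x_G = 123 − x_S − 2x_G = 0, so x_G = 61.5 − 0.5x_S.
Likewise for SteelPAC: x_S = 19.125 − 0.125x_G.
Solving the two reaction functions simultaneously: (1 − (−0.5)(−0.125))x_G = 61.5 − 0.5·19.125, so 0.9375x_G = 51.9375 and x_G = 55.4.
Then x_S = 19.125 − 0.125·55.4 = 12.2.

55.4, 12.2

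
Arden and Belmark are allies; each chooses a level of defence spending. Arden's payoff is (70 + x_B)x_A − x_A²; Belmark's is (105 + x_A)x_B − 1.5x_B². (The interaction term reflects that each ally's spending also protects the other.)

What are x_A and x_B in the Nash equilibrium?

Expanding Arden's payoff: 70x_A + x_Bx_A − x_A².
∂π/∂x_A = 70 + x_B − 2x_A = 0, so x_A = 35 + 0.5x_B.
Likewise for Belmark: x_B = 35 + (1/3)x_A.
Plugging x_B into Arden's best response: x_A = 35 + 0.5(35 + (1/3)x_A) ⇒ (5/6)x_A = 52.5, so x_A = 63.
Then x_B = 35 + (1/3)·63 = 56.

63, 56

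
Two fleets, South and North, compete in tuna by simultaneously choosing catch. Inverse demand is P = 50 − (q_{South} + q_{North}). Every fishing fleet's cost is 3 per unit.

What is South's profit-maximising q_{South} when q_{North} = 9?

Fishing fleet South's profit: π = q_{South}(50 − (q_{South} + q_{North})) − 3q_{South}.
∂π/∂q_{South} = 47 − 2q_{South} − q_{North} = 0, so q_{South} = 23.5 − 0.5q_{North}.
At q_{North} = 9: q_{South} = 23.5 − 0.5·9 = 19.

19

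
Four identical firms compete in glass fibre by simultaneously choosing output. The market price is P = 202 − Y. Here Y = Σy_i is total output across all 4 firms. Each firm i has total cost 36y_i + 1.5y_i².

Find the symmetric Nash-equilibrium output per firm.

20.75

A representative firm's profit is π_i = y_i(202 − Y) − 36y_i − 1.5y_i², with Y = y_i + Σ_{j≠i} y_j.
First-order condition: 166 − 5y_i − Σ_{j≠i} y_j = 0.
In a symmetric equilibrium every firm chooses the same y, so Σ_{j≠i} y_j = 3y. The condition becomes 166 − 8y = 0, giving y = 166/8 = 20.75.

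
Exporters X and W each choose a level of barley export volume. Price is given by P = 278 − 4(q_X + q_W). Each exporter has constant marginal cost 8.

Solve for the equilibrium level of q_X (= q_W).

22.5

Exporter X's profit: π = q_X(278 − 4(q_X + q_W)) − 8q_X.
∂π/∂q_X = 270 − 8q_X − 4q_W = 0, so q_X = 33.75 − 0.5q_W.
By symmetry q_W = q_X; substituting into the reaction function, 1.5q_X = 33.75 and q_X = 22.5.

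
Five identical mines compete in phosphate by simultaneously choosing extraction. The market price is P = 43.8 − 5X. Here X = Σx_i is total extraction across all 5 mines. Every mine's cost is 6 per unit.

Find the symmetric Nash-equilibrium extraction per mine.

1.26

A representative mine's profit is π_i = x_i(43.8 − 5X) − 6x_i, with X = x_i + Σ_{j≠i} x_j.
First-order condition: 37.8 − 10x_i − 5Σ_{j≠i} x_j = 0.
Imposing symmetry (x_j = x for all j) turns Σ_{j≠i} x_j into 4x, so 37.8 = 30x and x = 1.26.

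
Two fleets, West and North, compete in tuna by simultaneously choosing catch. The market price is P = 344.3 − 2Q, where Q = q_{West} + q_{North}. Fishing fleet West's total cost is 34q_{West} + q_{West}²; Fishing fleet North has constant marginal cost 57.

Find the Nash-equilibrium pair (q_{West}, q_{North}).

Fishing fleet West's profit: π = q_{West}(344.3 − 2(q_{West} + q_{North})) − 34q_{West} − q_{West}².
∂π/∂q_{West} = 310.3 − 6q_{West} − 2q_{North} = 0, so q_{West} = 3103/60 − (1/3)q_{North}.
For North: ∂π/∂q_{North} = 287.3 − 4q_{North} − 2q_{West} = 0 ⇒ q_{North} = 71.825 − 0.5q_{West}.
Plugging q_{North} into West's best response: q_{West} = 3103/60 − (1/3)(71.825 − 0.5q_{West}) ⇒ (5/6)q_{West} = 27.775, so q_{West} = 33.33.
Then q_{North} = 71.825 − 0.5·33.33 = 55.16.

33.33, 55.16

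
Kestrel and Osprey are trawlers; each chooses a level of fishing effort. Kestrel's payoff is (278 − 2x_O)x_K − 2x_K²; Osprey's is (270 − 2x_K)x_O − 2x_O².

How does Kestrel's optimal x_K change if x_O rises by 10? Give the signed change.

-5

Expanding Kestrel's payoff: 278x_K − 2x_Ox_K − 2x_K².
∂π/∂x_K = 278 − 2x_O − 4x_K = 0, so x_K = 69.5 − 0.5x_O.
The reaction-function slope is −0.5, so a 10-unit rise in x_O moves x_K by −0.5 × 10 = −5. Kestrel's best response falls — the actions are strategic substitutes.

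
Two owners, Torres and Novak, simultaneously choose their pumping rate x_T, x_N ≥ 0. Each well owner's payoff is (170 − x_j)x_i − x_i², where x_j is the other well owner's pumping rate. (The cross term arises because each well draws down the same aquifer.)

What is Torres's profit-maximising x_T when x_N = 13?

78.5

Torres's payoff is (170 − x_N)x_T − x_T².
∂π/∂x_T = 170 − x_N − 2x_T = 0, so x_T = 85 − 0.5x_N.
At x_N = 13: x_T = 85 − 0.5·13 = 78.5.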